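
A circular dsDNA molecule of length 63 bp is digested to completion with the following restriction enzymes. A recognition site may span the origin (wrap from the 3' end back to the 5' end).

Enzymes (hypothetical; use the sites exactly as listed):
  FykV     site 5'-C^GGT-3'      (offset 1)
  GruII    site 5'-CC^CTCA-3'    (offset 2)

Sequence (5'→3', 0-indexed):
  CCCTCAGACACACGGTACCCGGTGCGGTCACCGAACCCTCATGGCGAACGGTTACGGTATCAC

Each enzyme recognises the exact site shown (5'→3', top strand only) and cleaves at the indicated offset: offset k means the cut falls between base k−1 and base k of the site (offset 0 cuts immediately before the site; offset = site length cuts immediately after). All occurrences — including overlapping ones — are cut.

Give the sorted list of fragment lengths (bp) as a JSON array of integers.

Scan for sites:
  FykV (CGGT, off=1): starts [12, 19, 24, 48, 54] → cuts [13, 20, 25, 49, 55]
  GruII (CCCTCA, off=2): starts [0, 35] → cuts [2, 37]

Pooled cuts: [2, 13, 20, 25, 37, 49, 55]

Fragment lengths:
  2→13: 11 bp
  13→20: 7 bp
  20→25: 5 bp
  25→37: 12 bp
  37→49: 12 bp
  49→55: 6 bp
  55→2 (wrap): 63-55+2 = 10 bp

[5,6,7,10,11,12,12]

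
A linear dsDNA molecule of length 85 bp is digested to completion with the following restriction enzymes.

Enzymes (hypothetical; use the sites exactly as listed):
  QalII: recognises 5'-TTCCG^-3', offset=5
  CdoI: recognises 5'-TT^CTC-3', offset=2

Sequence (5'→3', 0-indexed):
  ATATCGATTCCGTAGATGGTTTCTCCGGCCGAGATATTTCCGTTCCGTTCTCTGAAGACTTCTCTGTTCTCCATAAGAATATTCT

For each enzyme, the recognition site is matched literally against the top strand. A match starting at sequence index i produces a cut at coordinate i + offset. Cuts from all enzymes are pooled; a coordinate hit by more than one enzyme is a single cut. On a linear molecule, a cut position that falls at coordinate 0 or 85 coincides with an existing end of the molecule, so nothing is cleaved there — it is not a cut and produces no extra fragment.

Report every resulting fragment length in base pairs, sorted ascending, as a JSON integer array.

[2,5,7,10,12,12,17,20]

Site scan:
  QalII TTCCG/5: at [7, 37, 42] ⇒ [12, 42, 47]
  CdoI TTCTC/2: at [20, 47, 59, 66] ⇒ [22, 49, 61, 68]

Pooled cuts: [12, 22, 42, 47, 49, 61, 68]

Fragment lengths:
  [0,12): 12 bp
  [12,22): 10 bp
  [22,42): 20 bp
  [42,47): 5 bp
  [47,49): 2 bp
  [49,61): 12 bp
  [61,68): 7 bp
  [68,85): 17 bp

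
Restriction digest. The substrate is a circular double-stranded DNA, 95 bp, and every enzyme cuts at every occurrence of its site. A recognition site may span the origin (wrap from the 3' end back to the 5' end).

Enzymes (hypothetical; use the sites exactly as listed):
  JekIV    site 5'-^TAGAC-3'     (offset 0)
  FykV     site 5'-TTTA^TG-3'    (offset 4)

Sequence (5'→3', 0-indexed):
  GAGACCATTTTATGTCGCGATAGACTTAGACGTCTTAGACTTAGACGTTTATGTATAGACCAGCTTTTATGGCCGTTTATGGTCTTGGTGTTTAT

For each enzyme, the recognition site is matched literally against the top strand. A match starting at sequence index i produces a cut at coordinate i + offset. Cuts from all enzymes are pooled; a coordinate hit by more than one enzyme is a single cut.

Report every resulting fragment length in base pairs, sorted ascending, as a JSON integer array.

Per-enzyme occurrences:
  JekIV (TAGAC, off=0): starts [20, 26, 35, 41, 55] → cuts [20, 26, 35, 41, 55]
  FykV (TTTATG, off=4): starts [8, 47, 65, 75, 90] → cuts [12, 51, 69, 79, 94]

All cut coordinates (distinct, sorted): [12, 20, 26, 35, 41, 51, 55, 69, 79, 94]

Fragment lengths:
  12→20: 8 bp
  20→26: 6 bp
  26→35: 9 bp
  35→41: 6 bp
  41→51: 10 bp
  51→55: 4 bp
  55→69: 14 bp
  69→79: 10 bp
  79→94: 15 bp
  94→12 (wrap): 95-94+12 = 13 bp

[4,6,6,8,9,10,10,13,14,15]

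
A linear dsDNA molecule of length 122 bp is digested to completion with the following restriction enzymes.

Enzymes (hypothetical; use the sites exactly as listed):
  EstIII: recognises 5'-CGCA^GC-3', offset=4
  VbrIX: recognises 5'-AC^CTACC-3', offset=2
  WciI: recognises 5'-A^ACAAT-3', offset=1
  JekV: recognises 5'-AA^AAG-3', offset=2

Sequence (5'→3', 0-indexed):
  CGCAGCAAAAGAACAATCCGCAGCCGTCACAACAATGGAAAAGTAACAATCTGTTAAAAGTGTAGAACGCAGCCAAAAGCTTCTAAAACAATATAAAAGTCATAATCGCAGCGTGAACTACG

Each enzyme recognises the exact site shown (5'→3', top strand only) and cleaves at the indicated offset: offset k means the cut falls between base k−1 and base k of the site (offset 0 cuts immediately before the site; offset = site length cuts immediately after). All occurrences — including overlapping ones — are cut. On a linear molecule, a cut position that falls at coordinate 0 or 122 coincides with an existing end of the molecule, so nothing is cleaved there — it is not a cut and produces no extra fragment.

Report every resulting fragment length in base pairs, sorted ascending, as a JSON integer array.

[4,4,4,5,5,9,9,9,10,11,12,12,14,14]

Per-enzyme occurrences:
  EstIII (CGCAGC, off=4): starts [0, 18, 67, 106] → cuts [4, 22, 71, 110]
  VbrIX (ACCTACC, off=2): no sites
  WciI (AACAAT, off=1): starts [11, 30, 44, 86] → cuts [12, 31, 45, 87]
  JekV (AAAAG, off=2): starts [6, 38, 55, 74, 94] → cuts [8, 40, 57, 76, 96]

Pooled cuts: [4, 8, 12, 22, 31, 40, 45, 57, 71, 76, 87, 96, 110]

Fragment lengths:
  [0,4): 4 bp
  [4,8): 4 bp
  [8,12): 4 bp
  [12,22): 10 bp
  [22,31): 9 bp
  [31,40): 9 bp
  [40,45): 5 bp
  [45,57): 12 bp
  [57,71): 14 bp
  [71,76): 5 bp
  [76,87): 11 bp
  [87,96): 9 bp
  [96,110): 14 bp
  [110,122): 12 bp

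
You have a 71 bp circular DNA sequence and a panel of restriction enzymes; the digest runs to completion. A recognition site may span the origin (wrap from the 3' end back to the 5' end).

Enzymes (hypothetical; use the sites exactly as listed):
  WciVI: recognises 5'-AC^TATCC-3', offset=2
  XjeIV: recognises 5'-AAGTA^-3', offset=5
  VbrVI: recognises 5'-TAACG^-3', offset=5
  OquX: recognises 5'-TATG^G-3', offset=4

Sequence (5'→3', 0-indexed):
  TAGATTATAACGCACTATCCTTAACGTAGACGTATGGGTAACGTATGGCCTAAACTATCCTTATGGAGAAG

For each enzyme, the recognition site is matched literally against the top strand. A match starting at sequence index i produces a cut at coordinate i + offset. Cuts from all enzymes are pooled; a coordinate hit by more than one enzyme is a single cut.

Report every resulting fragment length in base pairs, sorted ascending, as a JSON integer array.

Scan for sites:
  WciVI (ACTATCC, off=2): starts [13, 53] → cuts [15, 55]
  XjeIV (AAGTA, off=5): starts [68] → cuts [2]
  VbrVI (TAACG, off=5): starts [7, 21, 38] → cuts [12, 26, 43]
  OquX (TATGG, off=4): starts [32, 43, 61] → cuts [36, 47, 65]

Pooled cuts: [2, 12, 15, 26, 36, 43, 47, 55, 65]

Fragments:
  2→12: 10 bp
  12→15: 3 bp
  15→26: 11 bp
  26→36: 10 bp
  36→43: 7 bp
  43→47: 4 bp
  47→55: 8 bp
  55→65: 10 bp
  65→2 (wrap): 71-65+2 = 8 bp

[3,4,7,8,8,10,10,10,11]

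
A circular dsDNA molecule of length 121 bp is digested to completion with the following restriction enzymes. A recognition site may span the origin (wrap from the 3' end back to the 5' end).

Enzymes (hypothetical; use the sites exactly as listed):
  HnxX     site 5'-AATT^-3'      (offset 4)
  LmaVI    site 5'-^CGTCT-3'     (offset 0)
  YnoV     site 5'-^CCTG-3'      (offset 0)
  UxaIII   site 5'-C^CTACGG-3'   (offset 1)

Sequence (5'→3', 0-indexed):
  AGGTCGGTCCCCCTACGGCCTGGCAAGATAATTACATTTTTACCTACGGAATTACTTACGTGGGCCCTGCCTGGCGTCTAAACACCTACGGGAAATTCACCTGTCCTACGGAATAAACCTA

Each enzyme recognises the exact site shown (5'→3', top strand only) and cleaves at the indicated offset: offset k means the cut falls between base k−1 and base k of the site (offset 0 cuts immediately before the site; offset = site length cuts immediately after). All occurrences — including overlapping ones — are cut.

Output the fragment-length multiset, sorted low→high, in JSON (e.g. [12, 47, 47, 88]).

Site scan:
  HnxX (AATT, off=4): starts [29, 49, 93] → cuts [33, 53, 97]
  LmaVI (CGTCT, off=0): starts [74] → cuts [74]
  YnoV (CCTG, off=0): starts [18, 65, 69, 99] → cuts [18, 65, 69, 99]
  UxaIII (CCTACGG, off=1): starts [11, 42, 84, 104] → cuts [12, 43, 85, 105]

Pooled cuts: [12, 18, 33, 43, 53, 65, 69, 74, 85, 97, 99, 105]

Fragments:
  12→18: 6 bp
  18→33: 15 bp
  33→43: 10 bp
  43→53: 10 bp
  53→65: 12 bp
  65→69: 4 bp
  69→74: 5 bp
  74→85: 11 bp
  85→97: 12 bp
  97→99: 2 bp
  99→105: 6 bp
  105→12 (wrap): 121-105+12 = 28 bp

[2,4,5,6,6,10,10,11,12,12,15,28]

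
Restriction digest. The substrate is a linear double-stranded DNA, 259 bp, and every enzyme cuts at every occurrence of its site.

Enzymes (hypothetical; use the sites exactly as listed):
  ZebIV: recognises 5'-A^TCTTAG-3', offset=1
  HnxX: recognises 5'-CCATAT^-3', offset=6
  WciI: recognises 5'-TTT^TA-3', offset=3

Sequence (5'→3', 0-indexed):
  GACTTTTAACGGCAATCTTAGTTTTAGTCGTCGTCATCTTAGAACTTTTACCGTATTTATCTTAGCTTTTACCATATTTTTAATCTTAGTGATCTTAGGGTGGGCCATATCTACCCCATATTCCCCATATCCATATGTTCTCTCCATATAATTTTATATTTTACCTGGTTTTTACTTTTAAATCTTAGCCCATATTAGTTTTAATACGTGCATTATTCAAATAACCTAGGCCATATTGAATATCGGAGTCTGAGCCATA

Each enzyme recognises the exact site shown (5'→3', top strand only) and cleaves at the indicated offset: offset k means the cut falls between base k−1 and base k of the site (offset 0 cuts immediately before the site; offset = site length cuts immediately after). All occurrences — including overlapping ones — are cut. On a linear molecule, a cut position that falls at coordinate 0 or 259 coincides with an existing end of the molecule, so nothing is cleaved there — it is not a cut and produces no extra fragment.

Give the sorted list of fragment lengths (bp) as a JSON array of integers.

[3,3,4,5,6,6,6,6,7,8,9,9,9,9,10,11,11,11,12,12,13,13,18,23,35]

Scan for sites:
  ZebIV ATCTTAG/1: at [14, 35, 58, 82, 91, 181] ⇒ [15, 36, 59, 83, 92, 182]
  HnxX CCATAT/6: at [71, 104, 115, 124, 130, 143, 189, 230] ⇒ [77, 110, 121, 130, 136, 149, 195, 236]
  WciI TTTTA/3: at [3, 21, 45, 66, 77, 151, 158, 169, 175, 198] ⇒ [6, 24, 48, 69, 80, 154, 161, 172, 178, 201]

All cut coordinates (distinct, sorted): [6, 15, 24, 36, 48, 59, 69, 77, 80, 83, 92, 110, 121, 130, 136, 149, 154, 161, 172, 178, 182, 195, 201, 236]

Fragment lengths:
  [0,6): 6 bp
  [6,15): 9 bp
  [15,24): 9 bp
  [24,36): 12 bp
  [36,48): 12 bp
  [48,59): 11 bp
  [59,69): 10 bp
  [69,77): 8 bp
  [77,80): 3 bp
  [80,83): 3 bp
  [83,92): 9 bp
  [92,110): 18 bp
  [110,121): 11 bp
  [121,130): 9 bp
  [130,136): 6 bp
  [136,149): 13 bp
  [149,154): 5 bp
  [154,161): 7 bp
  [161,172): 11 bp
  [172,178): 6 bp
  [178,182): 4 bp
  [182,195): 13 bp
  [195,201): 6 bp
  [201,236): 35 bp
  [236,259): 23 bp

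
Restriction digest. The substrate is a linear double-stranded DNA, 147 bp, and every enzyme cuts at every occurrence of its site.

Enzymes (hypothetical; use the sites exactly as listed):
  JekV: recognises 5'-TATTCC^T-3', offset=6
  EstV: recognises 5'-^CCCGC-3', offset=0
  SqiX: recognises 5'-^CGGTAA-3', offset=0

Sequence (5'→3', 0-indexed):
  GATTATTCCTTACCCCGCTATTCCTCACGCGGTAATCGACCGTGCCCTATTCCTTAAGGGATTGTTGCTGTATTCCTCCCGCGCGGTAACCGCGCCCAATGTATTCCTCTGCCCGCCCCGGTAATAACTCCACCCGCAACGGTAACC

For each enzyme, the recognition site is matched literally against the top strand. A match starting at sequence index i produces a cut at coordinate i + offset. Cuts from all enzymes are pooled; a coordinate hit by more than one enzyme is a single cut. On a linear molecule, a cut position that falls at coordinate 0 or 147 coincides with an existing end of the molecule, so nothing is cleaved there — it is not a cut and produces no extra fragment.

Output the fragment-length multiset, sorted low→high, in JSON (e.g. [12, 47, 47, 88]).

Site scan:
  JekV (TATTCCT, off=6): starts [3, 18, 47, 70, 101] → cuts [9, 24, 53, 76, 107]
  EstV (CCCGC, off=0): starts [13, 77, 111, 132] → cuts [13, 77, 111, 132]
  SqiX (CGGTAA, off=0): starts [29, 83, 118, 139] → cuts [29, 83, 118, 139]

Pooled cuts: [9, 13, 24, 29, 53, 76, 77, 83, 107, 111, 118, 132, 139]

Fragments:
  [0,9): 9 bp
  [9,13): 4 bp
  [13,24): 11 bp
  [24,29): 5 bp
  [29,53): 24 bp
  [53,76): 23 bp
  [76,77): 1 bp
  [77,83): 6 bp
  [83,107): 24 bp
  [107,111): 4 bp
  [111,118): 7 bp
  [118,132): 14 bp
  [132,139): 7 bp
  [139,147): 8 bp

[1,4,4,5,6,7,7,8,9,11,14,23,24,24]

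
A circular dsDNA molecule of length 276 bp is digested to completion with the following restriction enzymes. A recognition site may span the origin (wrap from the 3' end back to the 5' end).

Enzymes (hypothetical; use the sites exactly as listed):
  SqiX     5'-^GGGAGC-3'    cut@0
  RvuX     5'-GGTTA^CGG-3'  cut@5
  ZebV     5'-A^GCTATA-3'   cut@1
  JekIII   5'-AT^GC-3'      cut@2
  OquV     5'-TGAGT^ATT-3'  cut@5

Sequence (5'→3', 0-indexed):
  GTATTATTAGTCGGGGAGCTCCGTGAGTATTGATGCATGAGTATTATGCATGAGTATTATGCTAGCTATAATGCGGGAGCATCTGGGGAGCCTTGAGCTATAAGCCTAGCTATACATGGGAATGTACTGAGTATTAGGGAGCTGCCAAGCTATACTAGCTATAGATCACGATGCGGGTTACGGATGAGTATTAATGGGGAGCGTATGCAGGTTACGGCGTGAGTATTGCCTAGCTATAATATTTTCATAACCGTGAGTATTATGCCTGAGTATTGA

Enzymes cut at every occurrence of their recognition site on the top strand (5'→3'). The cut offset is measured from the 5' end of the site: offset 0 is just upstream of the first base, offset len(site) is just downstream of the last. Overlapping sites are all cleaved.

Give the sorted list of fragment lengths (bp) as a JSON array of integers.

Scan for sites:
  SqiX GGGAGC/0: at [13, 74, 85, 136, 196] ⇒ [13, 74, 85, 136, 196]
  RvuX GGTTACGG/5: at [175, 209] ⇒ [180, 214]
  ZebV AGCTATA/1: at [63, 95, 107, 147, 156, 231] ⇒ [64, 96, 108, 148, 157, 232]
  JekIII ATGC/2: at [32, 45, 58, 70, 170, 204, 261] ⇒ [34, 47, 60, 72, 172, 206, 263]
  OquV TGAGTATT/5: at [23, 37, 50, 127, 184, 219, 253, 266, 273] ⇒ [2, 28, 42, 55, 132, 189, 224, 258, 271]

All cut coordinates (distinct, sorted): [2, 13, 28, 34, 42, 47, 55, 60, 64, 72, 74, 85, 96, 108, 132, 136, 148, 157, 172, 180, 189, 196, 206, 214, 224, 232, 258, 263, 271]

Fragments:
  2→13: 11 bp
  13→28: 15 bp
  28→34: 6 bp
  34→42: 8 bp
  42→47: 5 bp
  47→55: 8 bp
  55→60: 5 bp
  60→64: 4 bp
  64→72: 8 bp
  72→74: 2 bp
  74→85: 11 bp
  85→96: 11 bp
  96→108: 12 bp
  108→132: 24 bp
  132→136: 4 bp
  136→148: 12 bp
  148→157: 9 bp
  157→172: 15 bp
  172→180: 8 bp
  180→189: 9 bp
  189→196: 7 bp
  196→206: 10 bp
  206→214: 8 bp
  214→224: 10 bp
  224→232: 8 bp
  232→258: 26 bp
  258→263: 5 bp
  263→271: 8 bp
  271→2 (wrap): 276-271+2 = 7 bp

[2,4,4,5,5,5,6,7,7,8,8,8,8,8,8,8,9,9,10,10,11,11,11,12,12,15,15,24,26]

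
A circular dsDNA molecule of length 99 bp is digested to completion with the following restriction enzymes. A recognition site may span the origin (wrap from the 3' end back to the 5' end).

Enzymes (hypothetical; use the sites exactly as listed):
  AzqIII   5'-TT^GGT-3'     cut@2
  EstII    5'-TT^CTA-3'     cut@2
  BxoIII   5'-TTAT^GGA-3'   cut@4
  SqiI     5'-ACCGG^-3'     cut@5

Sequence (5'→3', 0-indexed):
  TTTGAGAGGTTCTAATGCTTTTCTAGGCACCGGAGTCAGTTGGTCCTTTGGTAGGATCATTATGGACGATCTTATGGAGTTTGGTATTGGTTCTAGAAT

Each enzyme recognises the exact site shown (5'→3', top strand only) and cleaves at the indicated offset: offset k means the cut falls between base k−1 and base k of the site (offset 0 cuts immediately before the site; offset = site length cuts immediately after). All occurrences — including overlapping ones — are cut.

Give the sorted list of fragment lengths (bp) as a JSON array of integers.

Per-enzyme occurrences:
  AzqIII TTGGT/2: at [39, 47, 80, 86] ⇒ [41, 49, 82, 88]
  EstII TTCTA/2: at [9, 20, 90] ⇒ [11, 22, 92]
  BxoIII TTATGGA/4: at [59, 71] ⇒ [63, 75]
  SqiI ACCGG/5: at [28] ⇒ [33]

All cut coordinates (distinct, sorted): [11, 22, 33, 41, 49, 63, 75, 82, 88, 92]

Fragment lengths:
  11→22: 11 bp
  22→33: 11 bp
  33→41: 8 bp
  41→49: 8 bp
  49→63: 14 bp
  63→75: 12 bp
  75→82: 7 bp
  82→88: 6 bp
  88→92: 4 bp
  92→11 (wrap): 99-92+11 = 18 bp

[4,6,7,8,8,11,11,12,14,18]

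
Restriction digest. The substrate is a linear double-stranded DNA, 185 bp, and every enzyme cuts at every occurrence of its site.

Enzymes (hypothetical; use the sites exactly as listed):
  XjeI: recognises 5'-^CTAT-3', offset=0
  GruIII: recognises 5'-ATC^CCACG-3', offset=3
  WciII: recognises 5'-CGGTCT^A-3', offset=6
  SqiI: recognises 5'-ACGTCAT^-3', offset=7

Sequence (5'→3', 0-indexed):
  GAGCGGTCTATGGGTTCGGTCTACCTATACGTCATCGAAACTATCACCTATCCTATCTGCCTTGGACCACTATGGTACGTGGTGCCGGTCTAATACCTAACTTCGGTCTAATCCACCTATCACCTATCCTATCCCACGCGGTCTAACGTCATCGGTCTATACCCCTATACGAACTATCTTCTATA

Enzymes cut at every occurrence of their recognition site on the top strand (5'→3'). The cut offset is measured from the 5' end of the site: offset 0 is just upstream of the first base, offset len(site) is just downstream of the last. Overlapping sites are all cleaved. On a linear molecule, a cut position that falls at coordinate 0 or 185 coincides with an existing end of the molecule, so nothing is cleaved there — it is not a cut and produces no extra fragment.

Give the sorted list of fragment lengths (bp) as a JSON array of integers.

Per-enzyme occurrences:
  XjeI (CTAT, off=0): starts [7, 24, 40, 47, 52, 69, 116, 123, 128, 156, 164, 173, 180] → cuts [7, 24, 40, 47, 52, 69, 116, 123, 128, 156, 164, 173, 180]
  GruIII (ATCCCACG, off=3): starts [130] → cuts [133]
  WciII (CGGTCTA, off=6): starts [3, 16, 85, 103, 138, 152] → cuts [9, 22, 91, 109, 144, 158]
  SqiI (ACGTCAT, off=7): starts [28, 145] → cuts [35, 152]

All cut coordinates (distinct, sorted): [7, 9, 22, 24, 35, 40, 47, 52, 69, 91, 109, 116, 123, 128, 133, 144, 152, 156, 158, 164, 173, 180]

Fragment lengths:
  [0,7): 7 bp
  [7,9): 2 bp
  [9,22): 13 bp
  [22,24): 2 bp
  [24,35): 11 bp
  [35,40): 5 bp
  [40,47): 7 bp
  [47,52): 5 bp
  [52,69): 17 bp
  [69,91): 22 bp
  [91,109): 18 bp
  [109,116): 7 bp
  [116,123): 7 bp
  [123,128): 5 bp
  [128,133): 5 bp
  [133,144): 11 bp
  [144,152): 8 bp
  [152,156): 4 bp
  [156,158): 2 bp
  [158,164): 6 bp
  [164,173): 9 bp
  [173,180): 7 bp
  [180,185): 5 bp

[2,2,2,4,5,5,5,5,5,6,7,7,7,7,7,8,9,11,11,13,17,18,22]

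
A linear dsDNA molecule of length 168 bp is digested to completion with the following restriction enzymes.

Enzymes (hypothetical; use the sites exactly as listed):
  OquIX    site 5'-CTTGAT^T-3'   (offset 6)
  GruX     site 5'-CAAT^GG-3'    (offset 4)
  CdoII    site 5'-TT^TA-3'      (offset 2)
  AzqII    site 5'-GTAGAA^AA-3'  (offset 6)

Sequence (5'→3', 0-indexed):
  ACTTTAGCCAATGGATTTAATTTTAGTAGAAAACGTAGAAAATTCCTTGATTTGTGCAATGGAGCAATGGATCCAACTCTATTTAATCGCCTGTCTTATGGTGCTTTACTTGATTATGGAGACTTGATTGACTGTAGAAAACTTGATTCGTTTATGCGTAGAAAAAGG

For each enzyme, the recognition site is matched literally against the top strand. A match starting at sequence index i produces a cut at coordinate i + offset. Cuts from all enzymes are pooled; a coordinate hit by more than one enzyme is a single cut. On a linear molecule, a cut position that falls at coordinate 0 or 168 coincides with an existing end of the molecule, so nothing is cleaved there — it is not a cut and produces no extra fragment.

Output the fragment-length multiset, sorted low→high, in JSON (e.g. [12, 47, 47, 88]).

Site scan:
  OquIX (CTTGATT, off=6): starts [45, 108, 122, 141] → cuts [51, 114, 128, 147]
  GruX (CAATGG, off=4): starts [8, 56, 64] → cuts [12, 60, 68]
  CdoII (TTTA, off=2): starts [2, 15, 21, 81, 104, 150] → cuts [4, 17, 23, 83, 106, 152]
  AzqII (GTAGAAAA, off=6): starts [25, 34, 133, 157] → cuts [31, 40, 139, 163]

All cut coordinates (distinct, sorted): [4, 12, 17, 23, 31, 40, 51, 60, 68, 83, 106, 114, 128, 139, 147, 152, 163]

Fragments:
  [0,4): 4 bp
  [4,12): 8 bp
  [12,17): 5 bp
  [17,23): 6 bp
  [23,31): 8 bp
  [31,40): 9 bp
  [40,51): 11 bp
  [51,60): 9 bp
  [60,68): 8 bp
  [68,83): 15 bp
  [83,106): 23 bp
  [106,114): 8 bp
  [114,128): 14 bp
  [128,139): 11 bp
  [139,147): 8 bp
  [147,152): 5 bp
  [152,163): 11 bp
  [163,168): 5 bp

[4,5,5,5,6,8,8,8,8,8,9,9,11,11,11,14,15,23]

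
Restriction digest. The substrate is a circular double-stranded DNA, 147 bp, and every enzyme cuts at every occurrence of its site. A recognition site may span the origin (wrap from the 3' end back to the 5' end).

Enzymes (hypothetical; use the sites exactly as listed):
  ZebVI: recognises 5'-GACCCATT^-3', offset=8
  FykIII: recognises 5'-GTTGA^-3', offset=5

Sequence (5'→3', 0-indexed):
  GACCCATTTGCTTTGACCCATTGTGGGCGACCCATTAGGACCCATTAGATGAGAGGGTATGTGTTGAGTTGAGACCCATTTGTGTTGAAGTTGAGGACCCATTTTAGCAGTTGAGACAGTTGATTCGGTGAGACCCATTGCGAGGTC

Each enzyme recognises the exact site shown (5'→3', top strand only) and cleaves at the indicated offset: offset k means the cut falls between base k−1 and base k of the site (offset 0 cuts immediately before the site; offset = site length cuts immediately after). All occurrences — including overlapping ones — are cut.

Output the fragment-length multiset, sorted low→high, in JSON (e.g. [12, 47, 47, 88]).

[5,6,8,8,9,9,10,11,14,14,16,16,21]

Site scan:
  ZebVI (GACCCATT, off=8): starts [0, 14, 28, 38, 72, 95, 131] → cuts [8, 22, 36, 46, 80, 103, 139]
  FykIII (GTTGA, off=5): starts [62, 67, 83, 89, 109, 118] → cuts [67, 72, 88, 94, 114, 123]

All cut coordinates (distinct, sorted): [8, 22, 36, 46, 67, 72, 80, 88, 94, 103, 114, 123, 139]

Fragments:
  8→22: 14 bp
  22→36: 14 bp
  36→46: 10 bp
  46→67: 21 bp
  67→72: 5 bp
  72→80: 8 bp
  80→88: 8 bp
  88→94: 6 bp
  94→103: 9 bp
  103→114: 11 bp
  114→123: 9 bp
  123→139: 16 bp
  139→8 (wrap): 147-139+8 = 16 bp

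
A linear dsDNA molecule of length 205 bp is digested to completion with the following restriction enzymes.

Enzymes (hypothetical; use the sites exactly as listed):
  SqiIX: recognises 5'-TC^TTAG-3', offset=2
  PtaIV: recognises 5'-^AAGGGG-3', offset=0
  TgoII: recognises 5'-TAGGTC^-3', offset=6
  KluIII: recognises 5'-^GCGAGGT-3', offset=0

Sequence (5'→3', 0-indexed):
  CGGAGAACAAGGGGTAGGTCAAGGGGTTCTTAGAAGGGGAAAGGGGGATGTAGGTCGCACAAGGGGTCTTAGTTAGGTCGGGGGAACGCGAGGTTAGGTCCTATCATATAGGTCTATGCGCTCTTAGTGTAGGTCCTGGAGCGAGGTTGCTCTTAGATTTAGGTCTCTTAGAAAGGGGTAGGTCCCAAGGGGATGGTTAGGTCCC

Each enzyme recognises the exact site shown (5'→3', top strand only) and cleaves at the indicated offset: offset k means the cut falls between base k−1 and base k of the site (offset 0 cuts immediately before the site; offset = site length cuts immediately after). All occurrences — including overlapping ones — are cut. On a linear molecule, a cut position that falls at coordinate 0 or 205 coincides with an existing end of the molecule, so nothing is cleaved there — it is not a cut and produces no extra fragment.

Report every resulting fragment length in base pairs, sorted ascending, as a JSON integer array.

[2,2,2,4,4,5,5,7,8,8,8,9,9,11,12,12,12,12,13,13,14,16,17]

Site scan:
  SqiIX TCTTAG/2: at [27, 66, 121, 150, 165] ⇒ [29, 68, 123, 152, 167]
  PtaIV AAGGGG/0: at [8, 20, 33, 40, 60, 172, 186] ⇒ [8, 20, 33, 40, 60, 172, 186]
  TgoII TAGGTC/6: at [14, 50, 73, 94, 108, 129, 159, 178, 197] ⇒ [20, 56, 79, 100, 114, 135, 165, 184, 203]
  KluIII GCGAGGT/0: at [87, 140] ⇒ [87, 140]

All cut coordinates (distinct, sorted): [8, 20, 29, 33, 40, 56, 60, 68, 79, 87, 100, 114, 123, 135, 140, 152, 165, 167, 172, 184, 186, 203]

Fragments:
  [0,8): 8 bp
  [8,20): 12 bp
  [20,29): 9 bp
  [29,33): 4 bp
  [33,40): 7 bp
  [40,56): 16 bp
  [56,60): 4 bp
  [60,68): 8 bp
  [68,79): 11 bp
  [79,87): 8 bp
  [87,100): 13 bp
  [100,114): 14 bp
  [114,123): 9 bp
  [123,135): 12 bp
  [135,140): 5 bp
  [140,152): 12 bp
  [152,165): 13 bp
  [165,167): 2 bp
  [167,172): 5 bp
  [172,184): 12 bp
  [184,186): 2 bp
  [186,203): 17 bp
  [203,205): 2 bp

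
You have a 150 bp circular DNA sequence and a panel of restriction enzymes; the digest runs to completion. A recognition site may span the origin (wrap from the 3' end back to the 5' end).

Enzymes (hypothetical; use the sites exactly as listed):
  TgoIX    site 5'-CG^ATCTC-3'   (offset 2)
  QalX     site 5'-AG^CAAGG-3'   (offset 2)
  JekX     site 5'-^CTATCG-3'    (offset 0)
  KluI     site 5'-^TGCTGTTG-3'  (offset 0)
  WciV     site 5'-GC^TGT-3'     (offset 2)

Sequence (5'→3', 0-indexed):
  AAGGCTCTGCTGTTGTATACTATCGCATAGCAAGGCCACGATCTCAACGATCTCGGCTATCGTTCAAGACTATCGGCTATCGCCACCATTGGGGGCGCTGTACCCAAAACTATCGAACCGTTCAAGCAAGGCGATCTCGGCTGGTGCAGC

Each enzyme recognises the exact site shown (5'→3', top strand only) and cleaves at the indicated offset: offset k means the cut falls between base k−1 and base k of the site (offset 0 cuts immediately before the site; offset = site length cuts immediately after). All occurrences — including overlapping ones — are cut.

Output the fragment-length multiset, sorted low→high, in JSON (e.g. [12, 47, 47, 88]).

[3,7,7,7,8,9,9,10,11,11,13,16,17,22]

Per-enzyme occurrences:
  TgoIX CGATCTC/2: at [38, 47, 131] ⇒ [40, 49, 133]
  QalX AGCAAGG/2: at [28, 124, 147] ⇒ [30, 126, 149]
  JekX CTATCG/0: at [19, 56, 69, 76, 109] ⇒ [19, 56, 69, 76, 109]
  KluI TGCTGTTG/0: at [7] ⇒ [7]
  WciV GCTGT/2: at [8, 96] ⇒ [10, 98]

All cut coordinates (distinct, sorted): [7, 10, 19, 30, 40, 49, 56, 69, 76, 98, 109, 126, 133, 149]

Fragments:
  7→10: 3 bp
  10→19: 9 bp
  19→30: 11 bp
  30→40: 10 bp
  40→49: 9 bp
  49→56: 7 bp
  56→69: 13 bp
  69→76: 7 bp
  76→98: 22 bp
  98→109: 11 bp
  109→126: 17 bp
  126→133: 7 bp
  133→149: 16 bp
  149→7 (wrap): 150-149+7 = 8 bp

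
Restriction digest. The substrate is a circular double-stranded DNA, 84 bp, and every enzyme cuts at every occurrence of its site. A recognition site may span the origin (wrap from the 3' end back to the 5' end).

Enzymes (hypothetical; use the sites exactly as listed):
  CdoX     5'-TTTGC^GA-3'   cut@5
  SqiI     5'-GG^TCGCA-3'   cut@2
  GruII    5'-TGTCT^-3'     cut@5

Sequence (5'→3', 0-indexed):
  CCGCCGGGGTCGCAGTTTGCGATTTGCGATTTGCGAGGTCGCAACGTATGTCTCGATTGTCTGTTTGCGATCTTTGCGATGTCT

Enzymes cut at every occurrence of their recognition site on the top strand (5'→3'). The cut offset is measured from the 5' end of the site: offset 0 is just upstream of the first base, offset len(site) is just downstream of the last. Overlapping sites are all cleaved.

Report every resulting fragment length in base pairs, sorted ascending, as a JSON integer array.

[4,6,7,7,7,9,9,9,11,15]

Per-enzyme occurrences:
  CdoX (TTTGCGA, off=5): starts [15, 22, 29, 63, 72] → cuts [20, 27, 34, 68, 77]
  SqiI (GGTCGCA, off=2): starts [7, 36] → cuts [9, 38]
  GruII (TGTCT, off=5): starts [48, 57, 79] → cuts [0, 53, 62]

All cut coordinates (distinct, sorted): [0, 9, 20, 27, 34, 38, 53, 62, 68, 77]

Fragment lengths:
  0→9: 9 bp
  9→20: 11 bp
  20→27: 7 bp
  27→34: 7 bp
  34→38: 4 bp
  38→53: 15 bp
  53→62: 9 bp
  62→68: 6 bp
  68→77: 9 bp
  77→0 (wrap): 84-77+0 = 7 bp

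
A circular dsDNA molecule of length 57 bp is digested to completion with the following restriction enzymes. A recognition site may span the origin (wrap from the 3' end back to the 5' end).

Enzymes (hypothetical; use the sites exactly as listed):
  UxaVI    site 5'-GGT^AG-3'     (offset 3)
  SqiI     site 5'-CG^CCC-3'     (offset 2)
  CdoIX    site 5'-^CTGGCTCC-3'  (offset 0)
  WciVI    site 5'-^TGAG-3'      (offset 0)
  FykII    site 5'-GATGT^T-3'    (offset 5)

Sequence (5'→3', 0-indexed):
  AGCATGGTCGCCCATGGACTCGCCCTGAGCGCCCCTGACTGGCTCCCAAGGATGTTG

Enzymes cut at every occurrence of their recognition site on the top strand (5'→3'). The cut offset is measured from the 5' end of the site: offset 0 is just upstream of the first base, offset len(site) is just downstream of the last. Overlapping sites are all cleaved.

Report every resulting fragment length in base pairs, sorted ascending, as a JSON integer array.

[3,6,7,12,12,17]

Site scan:
  UxaVI (GGTAG, off=3): no sites
  SqiI CGCCC/2: at [8, 20, 29] ⇒ [10, 22, 31]
  CdoIX CTGGCTCC/0: at [38] ⇒ [38]
  WciVI TGAG/0: at [25, 55] ⇒ [25, 55]
  FykII GATGTT/5: at [50] ⇒ [55]

Pooled cuts: [10, 22, 25, 31, 38, 55]

Fragment lengths:
  10→22: 12 bp
  22→25: 3 bp
  25→31: 6 bp
  31→38: 7 bp
  38→55: 17 bp
  55→10 (wrap): 57-55+10 = 12 bp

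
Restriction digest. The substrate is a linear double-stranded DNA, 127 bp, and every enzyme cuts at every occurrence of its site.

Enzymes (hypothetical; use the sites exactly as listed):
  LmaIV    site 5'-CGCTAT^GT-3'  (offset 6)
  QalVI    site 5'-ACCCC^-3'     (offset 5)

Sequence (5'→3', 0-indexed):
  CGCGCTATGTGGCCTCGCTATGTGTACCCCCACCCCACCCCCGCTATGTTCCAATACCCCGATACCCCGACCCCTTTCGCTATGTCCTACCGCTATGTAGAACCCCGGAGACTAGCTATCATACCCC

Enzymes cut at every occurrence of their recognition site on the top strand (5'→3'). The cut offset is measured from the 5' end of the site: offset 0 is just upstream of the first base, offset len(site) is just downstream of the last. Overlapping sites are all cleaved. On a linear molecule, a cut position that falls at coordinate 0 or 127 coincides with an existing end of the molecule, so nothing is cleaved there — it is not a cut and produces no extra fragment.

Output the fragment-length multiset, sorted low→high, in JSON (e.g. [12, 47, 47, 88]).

Scan for sites:
  LmaIV (CGCTATGT, off=6): starts [2, 15, 41, 77, 90] → cuts [8, 21, 47, 83, 96]
  QalVI (ACCCC, off=5): starts [25, 31, 36, 55, 63, 69, 101, 122] → cuts [30, 36, 41, 60, 68, 74, 106] (position 127 is a terminus of the linear molecule — no cut)

All cut coordinates (distinct, sorted): [8, 21, 30, 36, 41, 47, 60, 68, 74, 83, 96, 106]

Fragment lengths:
  [0,8): 8 bp
  [8,21): 13 bp
  [21,30): 9 bp
  [30,36): 6 bp
  [36,41): 5 bp
  [41,47): 6 bp
  [47,60): 13 bp
  [60,68): 8 bp
  [68,74): 6 bp
  [74,83): 9 bp
  [83,96): 13 bp
  [96,106): 10 bp
  [106,127): 21 bp

[5,6,6,6,8,8,9,9,10,13,13,13,21]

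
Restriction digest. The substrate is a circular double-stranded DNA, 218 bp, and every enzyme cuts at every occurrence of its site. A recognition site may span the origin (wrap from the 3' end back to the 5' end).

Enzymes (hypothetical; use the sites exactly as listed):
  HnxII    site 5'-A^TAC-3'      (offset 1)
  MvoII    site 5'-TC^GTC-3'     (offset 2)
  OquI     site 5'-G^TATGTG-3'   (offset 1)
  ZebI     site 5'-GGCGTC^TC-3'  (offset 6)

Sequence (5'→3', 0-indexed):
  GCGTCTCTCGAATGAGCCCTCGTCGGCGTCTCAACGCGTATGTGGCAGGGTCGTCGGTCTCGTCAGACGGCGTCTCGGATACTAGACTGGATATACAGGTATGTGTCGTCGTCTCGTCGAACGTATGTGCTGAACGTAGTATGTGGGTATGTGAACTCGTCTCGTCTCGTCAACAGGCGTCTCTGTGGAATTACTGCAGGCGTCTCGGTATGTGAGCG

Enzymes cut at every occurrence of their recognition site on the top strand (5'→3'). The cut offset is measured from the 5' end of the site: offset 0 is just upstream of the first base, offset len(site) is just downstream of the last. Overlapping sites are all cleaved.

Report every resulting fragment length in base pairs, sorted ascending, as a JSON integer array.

[3,4,5,5,5,5,6,8,8,8,8,9,9,11,13,13,14,14,15,16,16,23]

Site scan:
  HnxII ATAC/1: at [78, 92] ⇒ [79, 93]
  MvoII TCGTC/2: at [19, 50, 59, 105, 108, 113, 156, 161, 166] ⇒ [21, 52, 61, 107, 110, 115, 158, 163, 168]
  OquI GTATGTG/1: at [37, 98, 122, 138, 146, 207] ⇒ [38, 99, 123, 139, 147, 208]
  ZebI GGCGTCTC/6: at [24, 68, 175, 198, 217] ⇒ [5, 30, 74, 181, 204]

All cut coordinates (distinct, sorted): [5, 21, 30, 38, 52, 61, 74, 79, 93, 99, 107, 110, 115, 123, 139, 147, 158, 163, 168, 181, 204, 208]

Fragment lengths:
  5→21: 16 bp
  21→30: 9 bp
  30→38: 8 bp
  38→52: 14 bp
  52→61: 9 bp
  61→74: 13 bp
  74→79: 5 bp
  79→93: 14 bp
  93→99: 6 bp
  99→107: 8 bp
  107→110: 3 bp
  110→115: 5 bp
  115→123: 8 bp
  123→139: 16 bp
  139→147: 8 bp
  147→158: 11 bp
  158→163: 5 bp
  163→168: 5 bp
  168→181: 13 bp
  181→204: 23 bp
  204→208: 4 bp
  208→5 (wrap): 218-208+5 = 15 bp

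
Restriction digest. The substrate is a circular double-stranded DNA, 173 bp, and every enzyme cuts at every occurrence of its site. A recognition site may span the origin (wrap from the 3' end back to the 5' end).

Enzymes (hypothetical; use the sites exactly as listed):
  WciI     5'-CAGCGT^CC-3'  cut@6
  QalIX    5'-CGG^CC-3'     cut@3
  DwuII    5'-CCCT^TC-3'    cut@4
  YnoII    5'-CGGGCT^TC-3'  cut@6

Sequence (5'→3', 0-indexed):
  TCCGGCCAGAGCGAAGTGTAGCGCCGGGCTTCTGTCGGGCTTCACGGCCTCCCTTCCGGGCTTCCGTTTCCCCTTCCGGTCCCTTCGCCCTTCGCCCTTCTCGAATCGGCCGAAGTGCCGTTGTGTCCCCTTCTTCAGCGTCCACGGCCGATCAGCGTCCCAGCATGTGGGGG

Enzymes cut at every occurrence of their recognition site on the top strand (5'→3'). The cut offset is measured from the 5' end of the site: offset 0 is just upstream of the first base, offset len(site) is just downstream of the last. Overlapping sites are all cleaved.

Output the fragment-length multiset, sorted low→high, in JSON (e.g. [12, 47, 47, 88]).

Per-enzyme occurrences:
  WciI CAGCGTCC/6: at [135, 152] ⇒ [141, 158]
  QalIX CGGCC/3: at [2, 44, 106, 144] ⇒ [5, 47, 109, 147]
  DwuII CCCTTC/4: at [50, 70, 80, 87, 94, 127] ⇒ [54, 74, 84, 91, 98, 131]
  YnoII CGGGCTTC/6: at [24, 35, 56] ⇒ [30, 41, 62]

Pooled cuts: [5, 30, 41, 47, 54, 62, 74, 84, 91, 98, 109, 131, 141, 147, 158]

Fragments:
  5→30: 25 bp
  30→41: 11 bp
  41→47: 6 bp
  47→54: 7 bp
  54→62: 8 bp
  62→74: 12 bp
  74→84: 10 bp
  84→91: 7 bp
  91→98: 7 bp
  98→109: 11 bp
  109→131: 22 bp
  131→141: 10 bp
  141→147: 6 bp
  147→158: 11 bp
  158→5 (wrap): 173-158+5 = 20 bp

[6,6,7,7,7,8,10,10,11,11,11,12,20,22,25]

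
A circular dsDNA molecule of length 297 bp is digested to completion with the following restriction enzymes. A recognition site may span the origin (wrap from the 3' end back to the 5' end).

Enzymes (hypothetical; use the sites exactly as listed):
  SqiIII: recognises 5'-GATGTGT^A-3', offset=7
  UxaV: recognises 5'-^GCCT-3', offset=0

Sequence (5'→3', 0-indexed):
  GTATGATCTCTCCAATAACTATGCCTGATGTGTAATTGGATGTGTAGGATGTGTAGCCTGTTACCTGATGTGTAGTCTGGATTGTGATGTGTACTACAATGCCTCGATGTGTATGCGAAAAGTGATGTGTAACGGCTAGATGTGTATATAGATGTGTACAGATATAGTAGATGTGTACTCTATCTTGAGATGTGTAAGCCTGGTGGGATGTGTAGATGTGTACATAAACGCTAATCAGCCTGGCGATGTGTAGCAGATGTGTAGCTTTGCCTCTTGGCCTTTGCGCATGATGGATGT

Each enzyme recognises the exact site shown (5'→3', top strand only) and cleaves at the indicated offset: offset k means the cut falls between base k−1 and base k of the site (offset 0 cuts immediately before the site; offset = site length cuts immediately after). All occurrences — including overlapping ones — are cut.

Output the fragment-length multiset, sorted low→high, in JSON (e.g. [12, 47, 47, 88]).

Site scan:
  SqiIII (GATGTGTA, off=7): starts [26, 38, 47, 66, 85, 105, 123, 138, 150, 169, 188, 206, 214, 244, 255, 292] → cuts [2, 33, 45, 54, 73, 92, 112, 130, 145, 157, 176, 195, 213, 221, 251, 262]
  UxaV (GCCT, off=0): starts [22, 55, 100, 197, 237, 268, 276] → cuts [22, 55, 100, 197, 237, 268, 276]

Pooled cuts: [2, 22, 33, 45, 54, 55, 73, 92, 100, 112, 130, 145, 157, 176, 195, 197, 213, 221, 237, 251, 262, 268, 276]

Fragment lengths:
  2→22: 20 bp
  22→33: 11 bp
  33→45: 12 bp
  45→54: 9 bp
  54→55: 1 bp
  55→73: 18 bp
  73→92: 19 bp
  92→100: 8 bp
  100→112: 12 bp
  112→130: 18 bp
  130→145: 15 bp
  145→157: 12 bp
  157→176: 19 bp
  176→195: 19 bp
  195→197: 2 bp
  197→213: 16 bp
  213→221: 8 bp
  221→237: 16 bp
  237→251: 14 bp
  251→262: 11 bp
  262→268: 6 bp
  268→276: 8 bp
  276→2 (wrap): 297-276+2 = 23 bp

[1,2,6,8,8,8,9,11,11,12,12,12,14,15,16,16,18,18,19,19,19,20,23]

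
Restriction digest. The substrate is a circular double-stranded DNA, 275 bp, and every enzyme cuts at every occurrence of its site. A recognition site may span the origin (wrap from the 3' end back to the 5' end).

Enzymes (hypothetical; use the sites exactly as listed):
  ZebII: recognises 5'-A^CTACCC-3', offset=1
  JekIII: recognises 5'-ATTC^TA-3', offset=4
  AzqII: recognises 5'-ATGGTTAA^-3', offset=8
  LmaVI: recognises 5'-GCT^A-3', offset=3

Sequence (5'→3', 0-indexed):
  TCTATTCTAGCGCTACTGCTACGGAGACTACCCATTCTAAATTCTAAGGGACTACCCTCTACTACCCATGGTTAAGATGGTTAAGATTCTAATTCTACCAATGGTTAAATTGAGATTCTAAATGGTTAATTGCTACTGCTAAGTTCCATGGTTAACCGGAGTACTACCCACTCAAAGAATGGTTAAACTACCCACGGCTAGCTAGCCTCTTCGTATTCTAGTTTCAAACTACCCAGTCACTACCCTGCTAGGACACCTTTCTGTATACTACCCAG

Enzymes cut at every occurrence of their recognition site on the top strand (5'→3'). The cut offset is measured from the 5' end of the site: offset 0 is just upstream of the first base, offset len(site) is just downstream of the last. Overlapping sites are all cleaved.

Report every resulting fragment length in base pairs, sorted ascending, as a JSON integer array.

Per-enzyme occurrences:
  ZebII (ACTACCC, off=1): starts [26, 50, 60, 162, 186, 227, 238, 266] → cuts [27, 51, 61, 163, 187, 228, 239, 267]
  JekIII (ATTCTA, off=4): starts [3, 33, 40, 85, 91, 114, 214] → cuts [7, 37, 44, 89, 95, 118, 218]
  AzqII (ATGGTTAA, off=8): starts [67, 76, 100, 121, 147, 178] → cuts [75, 84, 108, 129, 155, 186]
  LmaVI (GCTA, off=3): starts [11, 17, 131, 137, 196, 200, 246] → cuts [14, 20, 134, 140, 199, 203, 249]

Pooled cuts: [7, 14, 20, 27, 37, 44, 51, 61, 75, 84, 89, 95, 108, 118, 129, 134, 140, 155, 163, 186, 187, 199, 203, 218, 228, 239, 249, 267]

Fragments:
  7→14: 7 bp
  14→20: 6 bp
  20→27: 7 bp
  27→37: 10 bp
  37→44: 7 bp
  44→51: 7 bp
  51→61: 10 bp
  61→75: 14 bp
  75→84: 9 bp
  84→89: 5 bp
  89→95: 6 bp
  95→108: 13 bp
  108→118: 10 bp
  118→129: 11 bp
  129→134: 5 bp
  134→140: 6 bp
  140→155: 15 bp
  155→163: 8 bp
  163→186: 23 bp
  186→187: 1 bp
  187→199: 12 bp
  199→203: 4 bp
  203→218: 15 bp
  218→228: 10 bp
  228→239: 11 bp
  239→249: 10 bp
  249→267: 18 bp
  267→7 (wrap): 275-267+7 = 15 bp

[1,4,5,5,6,6,6,7,7,7,7,8,9,10,10,10,10,10,11,11,12,13,14,15,15,15,18,23]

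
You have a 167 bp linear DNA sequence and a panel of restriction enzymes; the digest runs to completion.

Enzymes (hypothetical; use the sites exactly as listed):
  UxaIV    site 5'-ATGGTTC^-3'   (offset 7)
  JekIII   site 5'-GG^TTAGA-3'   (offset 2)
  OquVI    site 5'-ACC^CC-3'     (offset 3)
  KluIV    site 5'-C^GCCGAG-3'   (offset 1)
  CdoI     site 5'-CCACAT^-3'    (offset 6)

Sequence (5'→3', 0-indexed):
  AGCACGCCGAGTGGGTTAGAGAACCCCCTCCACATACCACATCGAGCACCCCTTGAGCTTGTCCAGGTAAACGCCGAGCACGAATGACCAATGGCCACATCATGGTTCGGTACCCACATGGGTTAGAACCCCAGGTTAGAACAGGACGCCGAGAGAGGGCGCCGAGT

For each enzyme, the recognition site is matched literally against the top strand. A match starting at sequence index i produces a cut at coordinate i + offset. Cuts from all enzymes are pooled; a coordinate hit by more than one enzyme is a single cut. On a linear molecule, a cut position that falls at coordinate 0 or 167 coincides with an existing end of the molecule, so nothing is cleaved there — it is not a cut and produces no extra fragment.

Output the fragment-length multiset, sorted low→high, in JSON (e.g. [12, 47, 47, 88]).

Per-enzyme occurrences:
  UxaIV (ATGGTTC, off=7): starts [101] → cuts [108]
  JekIII (GGTTAGA, off=2): starts [13, 120, 133] → cuts [15, 122, 135]
  OquVI (ACCCC, off=3): starts [22, 47, 127] → cuts [25, 50, 130]
  KluIV (CGCCGAG, off=1): starts [4, 71, 146, 159] → cuts [5, 72, 147, 160]
  CdoI (CCACAT, off=6): starts [29, 36, 94, 113] → cuts [35, 42, 100, 119]

Pooled cuts: [5, 15, 25, 35, 42, 50, 72, 100, 108, 119, 122, 130, 135, 147, 160]

Fragment lengths:
  [0,5): 5 bp
  [5,15): 10 bp
  [15,25): 10 bp
  [25,35): 10 bp
  [35,42): 7 bp
  [42,50): 8 bp
  [50,72): 22 bp
  [72,100): 28 bp
  [100,108): 8 bp
  [108,119): 11 bp
  [119,122): 3 bp
  [122,130): 8 bp
  [130,135): 5 bp
  [135,147): 12 bp
  [147,160): 13 bp
  [160,167): 7 bp

[3,5,5,7,7,8,8,8,10,10,10,11,12,13,22,28]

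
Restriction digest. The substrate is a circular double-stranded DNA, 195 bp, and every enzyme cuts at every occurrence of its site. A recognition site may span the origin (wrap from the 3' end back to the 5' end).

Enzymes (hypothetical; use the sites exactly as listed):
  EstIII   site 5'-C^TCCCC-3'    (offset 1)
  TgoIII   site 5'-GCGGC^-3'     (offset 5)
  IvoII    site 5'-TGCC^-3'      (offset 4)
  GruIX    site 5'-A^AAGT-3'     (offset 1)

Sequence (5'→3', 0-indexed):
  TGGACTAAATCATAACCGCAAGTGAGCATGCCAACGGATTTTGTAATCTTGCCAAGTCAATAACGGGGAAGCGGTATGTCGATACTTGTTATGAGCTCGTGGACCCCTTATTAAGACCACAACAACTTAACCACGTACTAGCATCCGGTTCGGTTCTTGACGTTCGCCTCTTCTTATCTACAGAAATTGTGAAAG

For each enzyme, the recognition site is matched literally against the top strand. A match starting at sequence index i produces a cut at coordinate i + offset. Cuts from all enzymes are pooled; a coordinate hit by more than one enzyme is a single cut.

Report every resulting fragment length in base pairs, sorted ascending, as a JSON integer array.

Site scan:
  EstIII (CTCCCC, off=1): no sites
  TgoIII (GCGGC, off=5): no sites
  IvoII TGCC/4: at [28, 49] ⇒ [32, 53]
  GruIX AAAGT/1: at [191] ⇒ [192]

Pooled cuts: [32, 53, 192]

Fragments:
  32→53: 21 bp
  53→192: 139 bp
  192→32 (wrap): 195-192+32 = 35 bp

[21,35,139]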